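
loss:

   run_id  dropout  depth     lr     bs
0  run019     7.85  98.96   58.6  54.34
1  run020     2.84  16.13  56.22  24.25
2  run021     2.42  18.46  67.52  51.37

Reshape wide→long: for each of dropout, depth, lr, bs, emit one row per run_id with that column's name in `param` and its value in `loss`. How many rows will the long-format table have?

3 run_id values × 4 melted columns = 12 rows.

12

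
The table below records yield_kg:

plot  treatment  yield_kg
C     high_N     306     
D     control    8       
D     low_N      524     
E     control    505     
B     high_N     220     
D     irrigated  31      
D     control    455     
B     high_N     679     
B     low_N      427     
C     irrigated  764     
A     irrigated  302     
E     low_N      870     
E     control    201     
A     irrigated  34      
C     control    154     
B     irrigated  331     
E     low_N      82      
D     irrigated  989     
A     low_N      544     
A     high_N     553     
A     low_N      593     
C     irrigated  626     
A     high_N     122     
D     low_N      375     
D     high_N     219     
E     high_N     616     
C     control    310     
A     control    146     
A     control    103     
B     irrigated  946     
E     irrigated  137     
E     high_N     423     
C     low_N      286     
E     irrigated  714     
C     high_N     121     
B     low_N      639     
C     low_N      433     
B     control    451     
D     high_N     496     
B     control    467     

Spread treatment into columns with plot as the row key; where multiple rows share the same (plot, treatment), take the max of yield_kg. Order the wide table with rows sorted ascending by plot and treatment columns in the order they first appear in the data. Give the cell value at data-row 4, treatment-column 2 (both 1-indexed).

With rows sorted ascending by plot, row 4 is plot=D. treatment columns in first-appearance order: high_N, control, low_N, irrigated; column 2 is control.
Long rows with plot=D, treatment=control: max(8, 455) = 455.

455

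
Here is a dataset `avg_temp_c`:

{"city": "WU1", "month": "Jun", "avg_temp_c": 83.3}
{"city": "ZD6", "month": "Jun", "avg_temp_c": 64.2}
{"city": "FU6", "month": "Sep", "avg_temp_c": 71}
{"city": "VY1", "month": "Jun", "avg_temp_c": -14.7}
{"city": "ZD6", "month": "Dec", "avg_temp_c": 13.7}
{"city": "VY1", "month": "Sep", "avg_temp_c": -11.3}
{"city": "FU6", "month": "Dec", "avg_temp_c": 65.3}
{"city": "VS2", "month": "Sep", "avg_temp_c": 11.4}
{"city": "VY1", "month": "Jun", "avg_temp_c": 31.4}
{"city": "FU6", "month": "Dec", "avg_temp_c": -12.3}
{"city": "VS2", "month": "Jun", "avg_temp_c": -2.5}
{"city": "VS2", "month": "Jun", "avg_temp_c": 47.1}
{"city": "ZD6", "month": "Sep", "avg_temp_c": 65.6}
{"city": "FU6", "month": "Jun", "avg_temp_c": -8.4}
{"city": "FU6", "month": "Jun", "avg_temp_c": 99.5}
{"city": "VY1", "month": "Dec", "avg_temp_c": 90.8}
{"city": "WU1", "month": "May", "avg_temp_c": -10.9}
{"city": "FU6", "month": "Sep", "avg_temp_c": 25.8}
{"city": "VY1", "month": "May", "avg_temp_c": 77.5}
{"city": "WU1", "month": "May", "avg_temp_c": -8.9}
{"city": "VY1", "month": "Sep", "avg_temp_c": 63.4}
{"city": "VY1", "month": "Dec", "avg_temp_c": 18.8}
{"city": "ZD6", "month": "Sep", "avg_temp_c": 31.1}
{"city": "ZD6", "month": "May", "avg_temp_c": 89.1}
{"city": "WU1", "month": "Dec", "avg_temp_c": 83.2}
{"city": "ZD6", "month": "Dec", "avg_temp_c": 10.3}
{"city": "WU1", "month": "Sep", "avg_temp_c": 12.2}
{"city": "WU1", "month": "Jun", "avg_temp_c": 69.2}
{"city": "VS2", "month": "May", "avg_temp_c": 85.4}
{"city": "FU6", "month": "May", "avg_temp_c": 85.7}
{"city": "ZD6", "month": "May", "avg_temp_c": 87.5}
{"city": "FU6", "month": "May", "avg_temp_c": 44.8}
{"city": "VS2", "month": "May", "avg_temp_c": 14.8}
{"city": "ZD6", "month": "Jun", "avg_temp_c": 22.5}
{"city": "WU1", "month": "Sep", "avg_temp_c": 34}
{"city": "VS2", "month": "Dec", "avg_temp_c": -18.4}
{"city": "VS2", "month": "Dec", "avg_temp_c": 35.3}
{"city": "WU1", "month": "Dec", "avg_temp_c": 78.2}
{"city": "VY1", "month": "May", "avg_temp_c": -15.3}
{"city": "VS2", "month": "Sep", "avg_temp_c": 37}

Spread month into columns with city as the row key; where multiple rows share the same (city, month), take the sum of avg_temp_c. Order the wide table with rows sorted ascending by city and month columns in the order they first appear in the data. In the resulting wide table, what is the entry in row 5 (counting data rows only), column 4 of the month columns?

176.6

With rows sorted ascending by city, row 5 is city=ZD6. month columns in first-appearance order: Jun, Sep, Dec, May; column 4 is May.
Long rows with city=ZD6, month=May: 89.1 + 87.5 = 176.6.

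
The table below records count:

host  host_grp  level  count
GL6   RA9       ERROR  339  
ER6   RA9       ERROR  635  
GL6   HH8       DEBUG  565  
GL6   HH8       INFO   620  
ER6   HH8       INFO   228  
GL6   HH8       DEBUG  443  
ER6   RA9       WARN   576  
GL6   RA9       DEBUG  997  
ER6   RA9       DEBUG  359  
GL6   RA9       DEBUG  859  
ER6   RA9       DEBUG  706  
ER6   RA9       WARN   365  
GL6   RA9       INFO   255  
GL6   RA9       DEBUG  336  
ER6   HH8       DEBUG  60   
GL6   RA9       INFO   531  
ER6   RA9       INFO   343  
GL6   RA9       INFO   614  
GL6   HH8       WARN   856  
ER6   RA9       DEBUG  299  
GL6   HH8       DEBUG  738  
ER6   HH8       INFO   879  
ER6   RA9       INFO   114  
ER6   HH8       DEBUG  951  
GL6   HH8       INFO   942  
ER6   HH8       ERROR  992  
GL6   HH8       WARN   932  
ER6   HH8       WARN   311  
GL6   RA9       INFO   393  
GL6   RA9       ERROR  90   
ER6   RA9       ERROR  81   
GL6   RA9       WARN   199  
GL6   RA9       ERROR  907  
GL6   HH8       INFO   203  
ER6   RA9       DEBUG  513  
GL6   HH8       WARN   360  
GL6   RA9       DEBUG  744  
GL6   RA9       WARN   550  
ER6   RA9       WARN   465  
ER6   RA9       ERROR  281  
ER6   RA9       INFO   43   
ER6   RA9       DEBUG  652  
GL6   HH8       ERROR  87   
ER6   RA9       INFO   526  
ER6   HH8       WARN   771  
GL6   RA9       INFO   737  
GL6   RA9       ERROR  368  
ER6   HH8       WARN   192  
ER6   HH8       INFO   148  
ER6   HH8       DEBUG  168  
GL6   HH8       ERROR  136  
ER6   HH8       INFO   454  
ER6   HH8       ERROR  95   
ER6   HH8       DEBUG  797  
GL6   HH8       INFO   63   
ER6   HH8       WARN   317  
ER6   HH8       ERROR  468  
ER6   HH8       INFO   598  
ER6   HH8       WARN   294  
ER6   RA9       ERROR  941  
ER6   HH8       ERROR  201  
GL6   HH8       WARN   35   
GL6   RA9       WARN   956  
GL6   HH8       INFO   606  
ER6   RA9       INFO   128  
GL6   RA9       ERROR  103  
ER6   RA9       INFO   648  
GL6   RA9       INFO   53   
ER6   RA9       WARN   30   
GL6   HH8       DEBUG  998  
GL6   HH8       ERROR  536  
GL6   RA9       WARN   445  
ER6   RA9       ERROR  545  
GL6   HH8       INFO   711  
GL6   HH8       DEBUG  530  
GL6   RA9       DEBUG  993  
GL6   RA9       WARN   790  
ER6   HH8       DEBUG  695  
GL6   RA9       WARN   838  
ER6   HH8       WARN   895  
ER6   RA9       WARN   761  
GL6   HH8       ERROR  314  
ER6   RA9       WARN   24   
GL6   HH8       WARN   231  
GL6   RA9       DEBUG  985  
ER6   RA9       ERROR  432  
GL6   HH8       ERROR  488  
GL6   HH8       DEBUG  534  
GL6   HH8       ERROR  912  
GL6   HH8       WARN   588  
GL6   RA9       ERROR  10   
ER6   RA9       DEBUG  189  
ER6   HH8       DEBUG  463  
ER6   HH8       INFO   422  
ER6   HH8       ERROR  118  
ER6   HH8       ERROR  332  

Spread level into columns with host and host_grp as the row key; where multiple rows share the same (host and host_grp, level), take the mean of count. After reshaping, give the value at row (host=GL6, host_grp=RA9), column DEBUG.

Rows with host=GL6, host_grp=RA9 and level=DEBUG: count values are 997, 859, 336, 744, 993, 985.
(997 + 859 + 336 + 744 + 993 + 985) / 6 = 819.

819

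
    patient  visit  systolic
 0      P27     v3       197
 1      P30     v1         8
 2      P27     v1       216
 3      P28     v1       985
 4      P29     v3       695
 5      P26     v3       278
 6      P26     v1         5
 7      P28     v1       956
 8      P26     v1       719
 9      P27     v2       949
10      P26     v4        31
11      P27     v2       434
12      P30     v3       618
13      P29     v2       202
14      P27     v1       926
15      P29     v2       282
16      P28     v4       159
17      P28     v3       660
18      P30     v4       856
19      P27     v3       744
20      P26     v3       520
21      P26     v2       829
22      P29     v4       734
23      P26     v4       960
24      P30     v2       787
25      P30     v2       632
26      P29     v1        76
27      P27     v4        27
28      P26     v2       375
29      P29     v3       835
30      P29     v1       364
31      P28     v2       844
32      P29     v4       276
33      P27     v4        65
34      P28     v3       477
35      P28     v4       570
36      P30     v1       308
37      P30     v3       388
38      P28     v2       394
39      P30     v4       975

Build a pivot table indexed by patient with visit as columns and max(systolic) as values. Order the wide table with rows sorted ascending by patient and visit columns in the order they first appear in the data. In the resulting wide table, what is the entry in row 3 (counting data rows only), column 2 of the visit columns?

985

With rows sorted ascending by patient, row 3 is patient=P28. visit columns in first-appearance order: v3, v1, v2, v4; column 2 is v1.
Long rows with patient=P28, visit=v1: max(985, 956) = 985.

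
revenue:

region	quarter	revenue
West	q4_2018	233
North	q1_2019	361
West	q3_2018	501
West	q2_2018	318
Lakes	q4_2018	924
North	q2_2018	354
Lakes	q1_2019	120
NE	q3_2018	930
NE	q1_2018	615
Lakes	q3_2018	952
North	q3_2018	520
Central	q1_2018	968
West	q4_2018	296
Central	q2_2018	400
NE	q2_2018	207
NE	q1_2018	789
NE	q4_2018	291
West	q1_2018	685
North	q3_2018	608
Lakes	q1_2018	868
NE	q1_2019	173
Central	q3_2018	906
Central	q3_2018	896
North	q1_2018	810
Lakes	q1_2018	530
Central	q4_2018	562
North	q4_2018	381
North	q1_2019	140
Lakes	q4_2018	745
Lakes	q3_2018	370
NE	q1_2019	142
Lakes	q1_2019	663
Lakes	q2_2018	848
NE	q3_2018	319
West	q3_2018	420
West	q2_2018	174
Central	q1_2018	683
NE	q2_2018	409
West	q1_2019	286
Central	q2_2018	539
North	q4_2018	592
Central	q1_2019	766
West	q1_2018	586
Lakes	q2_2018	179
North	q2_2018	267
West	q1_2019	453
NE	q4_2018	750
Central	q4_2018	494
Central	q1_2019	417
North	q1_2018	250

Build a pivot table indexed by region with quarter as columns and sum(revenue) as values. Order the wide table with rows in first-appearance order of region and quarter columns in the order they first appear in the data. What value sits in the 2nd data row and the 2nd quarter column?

501

With rows in first-appearance order of region, row 2 is region=North. quarter columns in first-appearance order: q4_2018, q1_2019, q3_2018, q2_2018, q1_2018; column 2 is q1_2019.
Long rows with region=North, quarter=q1_2019: 361 + 140 = 501.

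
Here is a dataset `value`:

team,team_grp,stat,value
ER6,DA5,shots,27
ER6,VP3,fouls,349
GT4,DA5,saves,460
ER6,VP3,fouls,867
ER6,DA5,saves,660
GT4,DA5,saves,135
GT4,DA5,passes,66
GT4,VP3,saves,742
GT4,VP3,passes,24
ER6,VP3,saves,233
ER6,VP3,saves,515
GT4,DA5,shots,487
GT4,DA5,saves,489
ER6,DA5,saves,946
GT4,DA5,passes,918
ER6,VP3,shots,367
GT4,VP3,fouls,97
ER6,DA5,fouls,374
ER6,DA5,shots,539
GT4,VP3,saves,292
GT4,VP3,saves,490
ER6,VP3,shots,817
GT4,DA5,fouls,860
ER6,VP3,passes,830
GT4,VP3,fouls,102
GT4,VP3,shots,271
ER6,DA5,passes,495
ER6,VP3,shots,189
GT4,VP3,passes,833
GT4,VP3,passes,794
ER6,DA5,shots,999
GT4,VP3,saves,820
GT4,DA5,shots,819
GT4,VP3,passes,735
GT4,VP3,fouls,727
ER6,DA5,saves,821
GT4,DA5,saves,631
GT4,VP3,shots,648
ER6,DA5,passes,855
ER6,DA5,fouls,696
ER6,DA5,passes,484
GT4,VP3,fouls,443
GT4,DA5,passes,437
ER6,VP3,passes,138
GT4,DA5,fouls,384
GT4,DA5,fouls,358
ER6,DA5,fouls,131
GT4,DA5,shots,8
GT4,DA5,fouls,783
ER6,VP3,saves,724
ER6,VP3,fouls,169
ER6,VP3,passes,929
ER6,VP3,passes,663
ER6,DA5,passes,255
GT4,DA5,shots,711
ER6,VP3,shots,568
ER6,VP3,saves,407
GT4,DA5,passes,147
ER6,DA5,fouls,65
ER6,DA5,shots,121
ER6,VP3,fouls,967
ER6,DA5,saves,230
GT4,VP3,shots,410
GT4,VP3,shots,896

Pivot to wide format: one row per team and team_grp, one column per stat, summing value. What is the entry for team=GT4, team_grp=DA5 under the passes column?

1568

Rows with team=GT4, team_grp=DA5 and stat=passes: value values are 66, 918, 437, 147.
66 + 918 + 437 + 147 = 1568.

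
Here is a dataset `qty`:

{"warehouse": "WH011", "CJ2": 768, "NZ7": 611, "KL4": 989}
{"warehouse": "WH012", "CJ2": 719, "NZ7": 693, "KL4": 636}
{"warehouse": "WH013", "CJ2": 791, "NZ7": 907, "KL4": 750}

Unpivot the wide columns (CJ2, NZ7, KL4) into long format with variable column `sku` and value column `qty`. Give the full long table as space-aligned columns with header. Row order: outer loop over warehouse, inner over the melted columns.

Each (warehouse, column) pair becomes one row: 3 × 3 = 9 rows.
For example, (WH011, CJ2) → qty=768.

warehouse  sku  qty
WH011      CJ2  768
WH011      NZ7  611
WH011      KL4  989
WH012      CJ2  719
WH012      NZ7  693
WH012      KL4  636
WH013      CJ2  791
WH013      NZ7  907
WH013      KL4  750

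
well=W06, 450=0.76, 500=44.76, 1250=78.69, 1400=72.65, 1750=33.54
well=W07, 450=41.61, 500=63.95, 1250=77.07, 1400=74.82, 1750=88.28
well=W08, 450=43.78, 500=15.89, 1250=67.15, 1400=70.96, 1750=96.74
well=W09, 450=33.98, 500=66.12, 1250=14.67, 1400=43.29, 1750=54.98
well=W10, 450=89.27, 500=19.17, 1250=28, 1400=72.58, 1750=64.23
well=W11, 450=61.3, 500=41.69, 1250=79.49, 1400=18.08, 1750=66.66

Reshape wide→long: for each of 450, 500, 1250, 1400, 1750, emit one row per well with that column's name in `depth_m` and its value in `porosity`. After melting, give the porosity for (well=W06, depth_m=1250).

78.69

Unpivoting turns each (well, wide-column) pair into one long row.
The wide cell at row W06, column 1250 holds 78.69, so the long row (W06, 1250) has porosity=78.69.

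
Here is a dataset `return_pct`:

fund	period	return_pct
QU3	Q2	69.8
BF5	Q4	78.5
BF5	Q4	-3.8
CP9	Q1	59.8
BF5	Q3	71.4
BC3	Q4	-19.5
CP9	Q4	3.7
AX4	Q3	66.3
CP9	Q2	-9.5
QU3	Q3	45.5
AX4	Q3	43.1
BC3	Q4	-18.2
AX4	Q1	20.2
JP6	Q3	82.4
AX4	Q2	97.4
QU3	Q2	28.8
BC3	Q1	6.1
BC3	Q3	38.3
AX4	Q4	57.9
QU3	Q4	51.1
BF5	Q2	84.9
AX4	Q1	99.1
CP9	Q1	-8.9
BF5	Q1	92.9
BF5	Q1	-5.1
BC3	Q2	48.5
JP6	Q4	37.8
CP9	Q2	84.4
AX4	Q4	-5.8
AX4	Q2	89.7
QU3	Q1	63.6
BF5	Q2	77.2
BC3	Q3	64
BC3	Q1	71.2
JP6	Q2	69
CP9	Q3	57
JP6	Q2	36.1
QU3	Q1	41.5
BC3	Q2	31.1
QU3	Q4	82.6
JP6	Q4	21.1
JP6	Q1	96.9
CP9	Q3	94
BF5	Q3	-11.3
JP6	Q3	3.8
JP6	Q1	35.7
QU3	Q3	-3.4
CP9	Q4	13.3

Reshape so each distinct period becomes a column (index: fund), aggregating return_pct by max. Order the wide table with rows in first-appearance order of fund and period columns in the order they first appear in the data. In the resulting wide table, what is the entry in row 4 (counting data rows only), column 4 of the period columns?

With rows in first-appearance order of fund, row 4 is fund=BC3. period columns in first-appearance order: Q2, Q4, Q1, Q3; column 4 is Q3.
Long rows with fund=BC3, period=Q3: max(38.3, 64) = 64.

64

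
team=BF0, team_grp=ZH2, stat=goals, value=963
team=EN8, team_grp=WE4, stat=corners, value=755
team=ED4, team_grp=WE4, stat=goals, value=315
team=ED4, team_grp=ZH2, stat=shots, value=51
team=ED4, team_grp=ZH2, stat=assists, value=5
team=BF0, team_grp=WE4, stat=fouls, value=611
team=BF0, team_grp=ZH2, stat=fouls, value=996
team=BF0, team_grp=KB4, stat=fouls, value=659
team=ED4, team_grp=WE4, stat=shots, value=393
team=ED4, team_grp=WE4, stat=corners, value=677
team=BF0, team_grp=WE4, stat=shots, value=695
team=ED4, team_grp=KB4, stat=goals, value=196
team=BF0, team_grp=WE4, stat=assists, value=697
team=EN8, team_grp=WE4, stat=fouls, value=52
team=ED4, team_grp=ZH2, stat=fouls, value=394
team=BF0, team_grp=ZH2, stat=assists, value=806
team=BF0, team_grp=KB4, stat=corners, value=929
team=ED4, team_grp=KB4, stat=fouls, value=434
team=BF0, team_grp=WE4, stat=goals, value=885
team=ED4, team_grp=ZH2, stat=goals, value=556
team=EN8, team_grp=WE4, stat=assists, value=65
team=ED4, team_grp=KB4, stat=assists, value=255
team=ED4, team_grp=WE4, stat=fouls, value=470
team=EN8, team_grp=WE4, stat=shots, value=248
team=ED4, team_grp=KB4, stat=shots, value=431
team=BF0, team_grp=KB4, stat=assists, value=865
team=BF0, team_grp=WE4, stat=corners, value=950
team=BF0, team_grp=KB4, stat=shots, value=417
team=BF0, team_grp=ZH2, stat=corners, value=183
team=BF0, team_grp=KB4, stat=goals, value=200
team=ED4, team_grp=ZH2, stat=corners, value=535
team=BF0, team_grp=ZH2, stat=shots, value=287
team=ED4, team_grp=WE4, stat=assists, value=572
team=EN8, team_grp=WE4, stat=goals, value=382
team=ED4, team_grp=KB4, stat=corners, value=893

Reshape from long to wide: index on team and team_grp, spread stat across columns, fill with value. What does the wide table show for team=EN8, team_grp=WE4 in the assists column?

65

Wide layout: rows indexed by team and team_grp, columns are the 5 distinct stat values (goals, corners, shots, assists, fouls).
Cell (team=EN8, team_grp=WE4, stat=assists) draws from the long row where team=EN8, team_grp=WE4 and stat=assists, which has value=65.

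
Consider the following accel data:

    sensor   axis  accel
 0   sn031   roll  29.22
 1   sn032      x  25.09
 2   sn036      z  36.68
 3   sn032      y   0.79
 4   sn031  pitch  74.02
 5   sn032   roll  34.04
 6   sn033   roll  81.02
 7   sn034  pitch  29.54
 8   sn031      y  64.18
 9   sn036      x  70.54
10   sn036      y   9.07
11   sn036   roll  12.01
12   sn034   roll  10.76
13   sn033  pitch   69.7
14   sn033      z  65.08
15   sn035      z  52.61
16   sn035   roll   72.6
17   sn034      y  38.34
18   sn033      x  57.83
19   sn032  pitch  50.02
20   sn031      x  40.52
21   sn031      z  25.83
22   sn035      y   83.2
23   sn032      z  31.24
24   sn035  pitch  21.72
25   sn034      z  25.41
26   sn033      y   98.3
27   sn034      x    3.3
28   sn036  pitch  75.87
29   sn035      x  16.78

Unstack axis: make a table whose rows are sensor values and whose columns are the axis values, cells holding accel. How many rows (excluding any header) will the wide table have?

6 distinct sensor values → 6 rows.

6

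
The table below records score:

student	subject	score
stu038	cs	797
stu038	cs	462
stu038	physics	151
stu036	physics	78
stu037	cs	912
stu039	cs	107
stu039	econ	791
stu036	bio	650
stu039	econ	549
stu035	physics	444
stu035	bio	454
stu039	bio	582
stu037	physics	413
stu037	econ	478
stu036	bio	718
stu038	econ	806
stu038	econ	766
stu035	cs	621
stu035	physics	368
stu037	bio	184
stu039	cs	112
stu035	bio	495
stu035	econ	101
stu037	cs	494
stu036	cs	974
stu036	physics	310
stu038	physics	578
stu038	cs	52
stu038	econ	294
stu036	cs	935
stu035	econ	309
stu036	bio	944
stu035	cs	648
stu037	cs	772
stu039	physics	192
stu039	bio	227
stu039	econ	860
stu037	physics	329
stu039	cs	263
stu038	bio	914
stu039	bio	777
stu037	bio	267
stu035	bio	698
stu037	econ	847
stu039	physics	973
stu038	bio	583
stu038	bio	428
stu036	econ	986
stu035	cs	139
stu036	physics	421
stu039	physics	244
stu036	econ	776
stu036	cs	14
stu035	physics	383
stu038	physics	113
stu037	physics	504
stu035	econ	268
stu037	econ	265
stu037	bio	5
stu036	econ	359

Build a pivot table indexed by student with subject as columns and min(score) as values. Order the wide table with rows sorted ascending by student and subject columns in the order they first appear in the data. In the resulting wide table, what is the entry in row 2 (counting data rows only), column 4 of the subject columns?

650

With rows sorted ascending by student, row 2 is student=stu036. subject columns in first-appearance order: cs, physics, econ, bio; column 4 is bio.
Long rows with student=stu036, subject=bio: min(650, 718, 944) = 650.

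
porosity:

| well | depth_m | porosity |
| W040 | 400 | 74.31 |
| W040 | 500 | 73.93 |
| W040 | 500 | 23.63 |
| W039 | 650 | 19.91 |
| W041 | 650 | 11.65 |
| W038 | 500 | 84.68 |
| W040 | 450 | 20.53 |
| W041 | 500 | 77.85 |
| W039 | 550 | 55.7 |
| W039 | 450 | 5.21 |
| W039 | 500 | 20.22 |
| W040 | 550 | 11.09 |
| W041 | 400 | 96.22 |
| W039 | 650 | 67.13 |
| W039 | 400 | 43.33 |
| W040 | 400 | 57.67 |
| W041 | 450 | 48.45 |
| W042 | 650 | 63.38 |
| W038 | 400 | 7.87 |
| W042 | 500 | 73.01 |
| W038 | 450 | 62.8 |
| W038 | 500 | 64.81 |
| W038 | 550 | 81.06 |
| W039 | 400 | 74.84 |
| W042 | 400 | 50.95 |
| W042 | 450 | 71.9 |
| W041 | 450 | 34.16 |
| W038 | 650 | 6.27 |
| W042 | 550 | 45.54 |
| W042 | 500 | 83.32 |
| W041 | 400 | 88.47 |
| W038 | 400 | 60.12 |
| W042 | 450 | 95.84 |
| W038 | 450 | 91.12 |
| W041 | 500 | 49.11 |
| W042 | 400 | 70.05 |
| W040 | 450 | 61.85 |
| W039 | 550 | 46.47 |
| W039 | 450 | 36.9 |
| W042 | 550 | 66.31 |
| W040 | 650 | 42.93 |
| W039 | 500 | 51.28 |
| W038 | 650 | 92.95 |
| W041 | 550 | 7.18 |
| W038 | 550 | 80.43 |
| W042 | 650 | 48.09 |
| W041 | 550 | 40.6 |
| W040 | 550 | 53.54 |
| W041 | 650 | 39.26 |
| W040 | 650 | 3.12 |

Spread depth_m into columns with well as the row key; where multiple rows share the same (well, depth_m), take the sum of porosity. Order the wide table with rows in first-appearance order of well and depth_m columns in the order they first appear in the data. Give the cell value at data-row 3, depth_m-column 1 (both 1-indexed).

With rows in first-appearance order of well, row 3 is well=W041. depth_m columns in first-appearance order: 400, 500, 650, 450, 550; column 1 is 400.
Long rows with well=W041, depth_m=400: 96.22 + 88.47 = 184.69.

184.69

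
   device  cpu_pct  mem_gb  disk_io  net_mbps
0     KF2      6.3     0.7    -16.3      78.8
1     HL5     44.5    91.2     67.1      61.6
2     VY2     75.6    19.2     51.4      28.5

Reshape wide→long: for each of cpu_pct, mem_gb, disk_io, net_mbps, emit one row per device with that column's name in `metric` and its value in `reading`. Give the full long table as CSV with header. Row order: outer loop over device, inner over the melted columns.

device,metric,reading
KF2,cpu_pct,6.3
KF2,mem_gb,0.7
KF2,disk_io,-16.3
KF2,net_mbps,78.8
HL5,cpu_pct,44.5
HL5,mem_gb,91.2
HL5,disk_io,67.1
HL5,net_mbps,61.6
VY2,cpu_pct,75.6
VY2,mem_gb,19.2
VY2,disk_io,51.4
VY2,net_mbps,28.5

Each (device, column) pair becomes one row: 3 × 4 = 12 rows.
For example, (KF2, cpu_pct) → reading=6.3.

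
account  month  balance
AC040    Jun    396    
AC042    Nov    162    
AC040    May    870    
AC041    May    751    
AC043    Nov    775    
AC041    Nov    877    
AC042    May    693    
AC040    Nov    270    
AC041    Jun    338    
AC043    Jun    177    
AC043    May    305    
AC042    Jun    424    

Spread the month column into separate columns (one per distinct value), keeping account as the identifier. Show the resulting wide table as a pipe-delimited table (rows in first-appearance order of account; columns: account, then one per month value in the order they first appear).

Columns: account plus the 3 distinct month values (Jun, Nov, May).
For example, row AC040 column Jun takes balance=396 from the long row (AC040, Jun).

| account | Jun | Nov | May |
| AC040 | 396 | 270 | 870 |
| AC042 | 424 | 162 | 693 |
| AC041 | 338 | 877 | 751 |
| AC043 | 177 | 775 | 305 |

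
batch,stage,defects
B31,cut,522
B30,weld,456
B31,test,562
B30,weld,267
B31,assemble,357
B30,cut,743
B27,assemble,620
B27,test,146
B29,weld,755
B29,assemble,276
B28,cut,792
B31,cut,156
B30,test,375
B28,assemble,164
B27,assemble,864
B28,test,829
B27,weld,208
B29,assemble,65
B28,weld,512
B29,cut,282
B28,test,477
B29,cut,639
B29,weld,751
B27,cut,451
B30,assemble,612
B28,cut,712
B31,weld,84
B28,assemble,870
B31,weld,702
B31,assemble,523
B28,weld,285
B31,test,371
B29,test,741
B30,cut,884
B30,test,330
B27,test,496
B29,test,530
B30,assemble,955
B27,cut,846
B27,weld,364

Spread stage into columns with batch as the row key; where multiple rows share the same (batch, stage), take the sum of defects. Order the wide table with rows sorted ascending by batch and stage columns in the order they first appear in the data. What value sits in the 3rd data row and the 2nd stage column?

1506

With rows sorted ascending by batch, row 3 is batch=B29. stage columns in first-appearance order: cut, weld, test, assemble; column 2 is weld.
Long rows with batch=B29, stage=weld: 755 + 751 = 1506.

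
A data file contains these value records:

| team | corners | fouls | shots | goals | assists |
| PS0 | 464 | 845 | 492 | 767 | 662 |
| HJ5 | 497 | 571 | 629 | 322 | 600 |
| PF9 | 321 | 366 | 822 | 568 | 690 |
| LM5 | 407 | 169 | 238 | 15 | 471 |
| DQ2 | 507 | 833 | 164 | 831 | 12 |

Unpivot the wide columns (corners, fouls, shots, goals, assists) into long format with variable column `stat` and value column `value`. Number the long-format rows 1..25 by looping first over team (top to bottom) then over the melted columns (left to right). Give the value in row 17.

25 rows total (5 × 5). Row 17: index ⌊(17-1)/5⌋ = 3 into team → LM5; (17-1) mod 5 = 1 into the melted columns → fouls.
So row 17 is (LM5, fouls, 169); value = 169.

169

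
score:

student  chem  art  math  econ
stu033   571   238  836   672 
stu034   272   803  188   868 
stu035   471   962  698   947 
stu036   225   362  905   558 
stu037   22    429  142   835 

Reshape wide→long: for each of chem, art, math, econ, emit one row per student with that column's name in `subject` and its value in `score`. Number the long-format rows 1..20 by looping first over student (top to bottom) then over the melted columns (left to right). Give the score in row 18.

429

20 rows total (5 × 4). Row 18: index ⌊(18-1)/4⌋ = 4 into student → stu037; (18-1) mod 4 = 1 into the melted columns → art.
So row 18 is (stu037, art, 429); score = 429.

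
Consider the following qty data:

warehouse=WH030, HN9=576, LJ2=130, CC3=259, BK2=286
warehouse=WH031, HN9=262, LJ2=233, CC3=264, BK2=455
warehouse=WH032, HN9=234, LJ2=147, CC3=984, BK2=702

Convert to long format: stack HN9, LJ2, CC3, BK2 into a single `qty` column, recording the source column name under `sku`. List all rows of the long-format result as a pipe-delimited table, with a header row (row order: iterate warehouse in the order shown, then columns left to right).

| warehouse | sku | qty |
| WH030 | HN9 | 576 |
| WH030 | LJ2 | 130 |
| WH030 | CC3 | 259 |
| WH030 | BK2 | 286 |
| WH031 | HN9 | 262 |
| WH031 | LJ2 | 233 |
| WH031 | CC3 | 264 |
| WH031 | BK2 | 455 |
| WH032 | HN9 | 234 |
| WH032 | LJ2 | 147 |
| WH032 | CC3 | 984 |
| WH032 | BK2 | 702 |

Each (warehouse, column) pair becomes one row: 3 × 4 = 12 rows.
For example, (WH030, HN9) → qty=576.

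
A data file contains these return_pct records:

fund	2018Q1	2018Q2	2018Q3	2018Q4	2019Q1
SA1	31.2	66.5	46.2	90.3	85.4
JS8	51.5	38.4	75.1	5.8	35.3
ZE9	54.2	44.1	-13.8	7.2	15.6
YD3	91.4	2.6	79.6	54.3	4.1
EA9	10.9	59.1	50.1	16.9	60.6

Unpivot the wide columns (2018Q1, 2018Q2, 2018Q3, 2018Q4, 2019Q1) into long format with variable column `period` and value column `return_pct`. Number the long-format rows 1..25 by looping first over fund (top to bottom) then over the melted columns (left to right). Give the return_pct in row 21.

25 rows total (5 × 5). Row 21: index ⌊(21-1)/5⌋ = 4 into fund → EA9; (21-1) mod 5 = 0 into the melted columns → 2018Q1.
So row 21 is (EA9, 2018Q1, 10.9); return_pct = 10.9.

10.9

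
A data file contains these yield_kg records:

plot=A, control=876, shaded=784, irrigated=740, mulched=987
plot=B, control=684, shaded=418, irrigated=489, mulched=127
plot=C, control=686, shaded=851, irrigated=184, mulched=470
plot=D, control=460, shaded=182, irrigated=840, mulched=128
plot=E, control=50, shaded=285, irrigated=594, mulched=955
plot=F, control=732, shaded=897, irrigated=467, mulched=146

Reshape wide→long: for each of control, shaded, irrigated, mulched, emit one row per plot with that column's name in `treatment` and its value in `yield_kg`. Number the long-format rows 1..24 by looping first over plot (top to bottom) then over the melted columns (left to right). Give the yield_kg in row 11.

184

24 rows total (6 × 4). Row 11: index ⌊(11-1)/4⌋ = 2 into plot → C; (11-1) mod 4 = 2 into the melted columns → irrigated.
So row 11 is (C, irrigated, 184); yield_kg = 184.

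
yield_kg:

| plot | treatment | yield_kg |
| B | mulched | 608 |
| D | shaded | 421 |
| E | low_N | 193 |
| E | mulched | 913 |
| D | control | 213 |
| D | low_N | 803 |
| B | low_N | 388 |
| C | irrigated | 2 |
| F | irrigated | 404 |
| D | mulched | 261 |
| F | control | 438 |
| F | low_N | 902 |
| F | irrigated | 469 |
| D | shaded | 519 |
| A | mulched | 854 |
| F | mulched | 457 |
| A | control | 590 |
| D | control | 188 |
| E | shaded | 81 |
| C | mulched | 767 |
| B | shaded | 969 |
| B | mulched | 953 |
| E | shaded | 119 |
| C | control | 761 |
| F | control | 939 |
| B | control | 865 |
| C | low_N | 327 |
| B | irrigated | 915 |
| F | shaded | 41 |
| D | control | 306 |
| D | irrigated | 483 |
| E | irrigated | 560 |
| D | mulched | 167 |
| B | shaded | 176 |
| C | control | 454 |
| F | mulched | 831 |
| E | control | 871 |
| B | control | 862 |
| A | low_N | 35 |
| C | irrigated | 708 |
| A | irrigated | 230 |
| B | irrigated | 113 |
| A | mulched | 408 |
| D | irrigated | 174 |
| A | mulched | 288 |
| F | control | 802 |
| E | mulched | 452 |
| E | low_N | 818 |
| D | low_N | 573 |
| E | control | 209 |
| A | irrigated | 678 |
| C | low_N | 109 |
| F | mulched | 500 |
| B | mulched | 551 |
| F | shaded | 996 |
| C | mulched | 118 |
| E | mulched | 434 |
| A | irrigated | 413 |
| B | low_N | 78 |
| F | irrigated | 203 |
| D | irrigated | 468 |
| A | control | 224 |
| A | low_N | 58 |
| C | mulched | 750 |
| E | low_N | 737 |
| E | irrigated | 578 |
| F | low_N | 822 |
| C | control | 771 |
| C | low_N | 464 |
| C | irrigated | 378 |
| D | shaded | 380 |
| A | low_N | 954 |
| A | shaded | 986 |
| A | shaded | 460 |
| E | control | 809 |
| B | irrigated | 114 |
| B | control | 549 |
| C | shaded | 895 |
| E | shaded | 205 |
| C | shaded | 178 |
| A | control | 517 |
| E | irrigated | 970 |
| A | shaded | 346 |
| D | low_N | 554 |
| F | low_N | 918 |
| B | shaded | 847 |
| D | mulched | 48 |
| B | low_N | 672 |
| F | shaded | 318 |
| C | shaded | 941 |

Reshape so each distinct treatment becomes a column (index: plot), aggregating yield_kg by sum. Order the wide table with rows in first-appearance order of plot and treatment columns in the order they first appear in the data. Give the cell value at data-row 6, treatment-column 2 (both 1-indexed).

1792

With rows in first-appearance order of plot, row 6 is plot=A. treatment columns in first-appearance order: mulched, shaded, low_N, control, irrigated; column 2 is shaded.
Long rows with plot=A, treatment=shaded: 986 + 460 + 346 = 1792.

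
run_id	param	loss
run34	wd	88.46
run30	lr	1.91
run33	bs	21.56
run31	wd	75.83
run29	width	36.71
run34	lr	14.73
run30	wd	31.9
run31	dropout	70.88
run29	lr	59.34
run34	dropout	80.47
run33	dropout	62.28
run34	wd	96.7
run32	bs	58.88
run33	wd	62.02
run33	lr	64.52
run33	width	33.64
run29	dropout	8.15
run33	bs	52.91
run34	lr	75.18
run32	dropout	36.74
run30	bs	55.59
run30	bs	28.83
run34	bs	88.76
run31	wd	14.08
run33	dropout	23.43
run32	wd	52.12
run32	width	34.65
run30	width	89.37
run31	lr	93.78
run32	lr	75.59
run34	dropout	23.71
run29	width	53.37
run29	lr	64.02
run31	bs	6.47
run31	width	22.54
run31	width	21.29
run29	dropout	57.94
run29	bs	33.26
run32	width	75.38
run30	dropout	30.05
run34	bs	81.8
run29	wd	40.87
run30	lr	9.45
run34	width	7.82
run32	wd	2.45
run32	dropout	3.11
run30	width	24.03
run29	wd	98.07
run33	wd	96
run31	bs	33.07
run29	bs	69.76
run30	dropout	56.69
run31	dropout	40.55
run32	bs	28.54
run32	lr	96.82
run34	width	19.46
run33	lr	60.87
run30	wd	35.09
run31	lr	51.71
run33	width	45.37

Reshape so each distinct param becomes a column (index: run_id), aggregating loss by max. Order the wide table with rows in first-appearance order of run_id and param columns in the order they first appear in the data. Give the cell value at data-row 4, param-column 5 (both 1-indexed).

70.88

With rows in first-appearance order of run_id, row 4 is run_id=run31. param columns in first-appearance order: wd, lr, bs, width, dropout; column 5 is dropout.
Long rows with run_id=run31, param=dropout: max(70.88, 40.55) = 70.88.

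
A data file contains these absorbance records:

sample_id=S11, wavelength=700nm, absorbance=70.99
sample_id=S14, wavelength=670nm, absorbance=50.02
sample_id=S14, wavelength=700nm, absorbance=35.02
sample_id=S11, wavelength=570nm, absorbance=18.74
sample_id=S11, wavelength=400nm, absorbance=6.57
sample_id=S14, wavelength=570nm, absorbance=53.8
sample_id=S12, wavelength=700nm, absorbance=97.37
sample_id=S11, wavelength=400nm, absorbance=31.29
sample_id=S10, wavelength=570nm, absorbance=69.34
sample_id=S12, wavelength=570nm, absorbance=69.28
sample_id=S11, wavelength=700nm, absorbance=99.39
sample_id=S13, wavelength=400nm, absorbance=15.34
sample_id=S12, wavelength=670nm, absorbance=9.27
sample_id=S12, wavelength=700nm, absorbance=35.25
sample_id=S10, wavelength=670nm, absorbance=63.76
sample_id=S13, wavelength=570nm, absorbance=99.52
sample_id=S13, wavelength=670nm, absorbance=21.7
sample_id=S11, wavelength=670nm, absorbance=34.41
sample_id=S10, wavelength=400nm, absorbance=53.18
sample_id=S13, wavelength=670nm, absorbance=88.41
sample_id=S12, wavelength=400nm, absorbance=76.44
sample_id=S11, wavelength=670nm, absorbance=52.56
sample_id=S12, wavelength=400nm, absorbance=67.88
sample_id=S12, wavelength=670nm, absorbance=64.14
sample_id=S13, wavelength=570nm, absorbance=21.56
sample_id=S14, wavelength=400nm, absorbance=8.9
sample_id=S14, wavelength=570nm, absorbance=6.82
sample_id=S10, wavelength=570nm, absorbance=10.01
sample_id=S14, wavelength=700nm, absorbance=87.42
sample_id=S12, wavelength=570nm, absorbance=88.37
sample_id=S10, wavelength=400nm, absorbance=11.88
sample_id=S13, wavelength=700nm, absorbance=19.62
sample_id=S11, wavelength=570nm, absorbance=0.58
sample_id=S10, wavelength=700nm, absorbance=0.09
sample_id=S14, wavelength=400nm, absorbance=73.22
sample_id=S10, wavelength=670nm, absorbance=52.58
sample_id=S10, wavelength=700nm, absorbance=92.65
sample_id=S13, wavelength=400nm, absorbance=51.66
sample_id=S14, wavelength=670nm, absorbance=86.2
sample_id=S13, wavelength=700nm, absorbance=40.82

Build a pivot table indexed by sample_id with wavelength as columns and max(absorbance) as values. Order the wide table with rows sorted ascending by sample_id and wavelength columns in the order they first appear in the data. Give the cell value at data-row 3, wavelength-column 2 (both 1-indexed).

64.14

With rows sorted ascending by sample_id, row 3 is sample_id=S12. wavelength columns in first-appearance order: 700nm, 670nm, 570nm, 400nm; column 2 is 670nm.
Long rows with sample_id=S12, wavelength=670nm: max(9.27, 64.14) = 64.14.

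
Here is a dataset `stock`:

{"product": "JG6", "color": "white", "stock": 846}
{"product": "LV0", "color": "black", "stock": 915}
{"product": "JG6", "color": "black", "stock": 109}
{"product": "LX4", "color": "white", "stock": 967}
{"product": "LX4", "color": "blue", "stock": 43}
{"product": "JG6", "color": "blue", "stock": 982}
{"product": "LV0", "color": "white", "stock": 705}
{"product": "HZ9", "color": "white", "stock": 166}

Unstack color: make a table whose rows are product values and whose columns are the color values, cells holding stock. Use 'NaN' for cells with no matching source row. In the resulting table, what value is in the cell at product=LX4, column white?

967

The long row with product=LX4, color=white has stock=967.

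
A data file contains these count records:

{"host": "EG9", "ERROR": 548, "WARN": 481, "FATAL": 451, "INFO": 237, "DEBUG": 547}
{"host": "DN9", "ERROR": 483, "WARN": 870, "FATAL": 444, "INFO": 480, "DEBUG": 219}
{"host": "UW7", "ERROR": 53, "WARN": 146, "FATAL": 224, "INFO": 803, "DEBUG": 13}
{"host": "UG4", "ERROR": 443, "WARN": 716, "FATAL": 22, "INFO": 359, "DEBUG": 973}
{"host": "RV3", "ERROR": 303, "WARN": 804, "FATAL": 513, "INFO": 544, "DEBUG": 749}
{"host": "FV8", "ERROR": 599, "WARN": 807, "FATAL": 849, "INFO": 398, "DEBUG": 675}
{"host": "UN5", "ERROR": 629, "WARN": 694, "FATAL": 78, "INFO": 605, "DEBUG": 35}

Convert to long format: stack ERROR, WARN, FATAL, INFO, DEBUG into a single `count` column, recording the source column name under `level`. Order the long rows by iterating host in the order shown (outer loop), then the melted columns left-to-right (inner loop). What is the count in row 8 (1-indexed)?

35 rows total (7 × 5). Row 8: index ⌊(8-1)/5⌋ = 1 into host → DN9; (8-1) mod 5 = 2 into the melted columns → FATAL.
So row 8 is (DN9, FATAL, 444); count = 444.

444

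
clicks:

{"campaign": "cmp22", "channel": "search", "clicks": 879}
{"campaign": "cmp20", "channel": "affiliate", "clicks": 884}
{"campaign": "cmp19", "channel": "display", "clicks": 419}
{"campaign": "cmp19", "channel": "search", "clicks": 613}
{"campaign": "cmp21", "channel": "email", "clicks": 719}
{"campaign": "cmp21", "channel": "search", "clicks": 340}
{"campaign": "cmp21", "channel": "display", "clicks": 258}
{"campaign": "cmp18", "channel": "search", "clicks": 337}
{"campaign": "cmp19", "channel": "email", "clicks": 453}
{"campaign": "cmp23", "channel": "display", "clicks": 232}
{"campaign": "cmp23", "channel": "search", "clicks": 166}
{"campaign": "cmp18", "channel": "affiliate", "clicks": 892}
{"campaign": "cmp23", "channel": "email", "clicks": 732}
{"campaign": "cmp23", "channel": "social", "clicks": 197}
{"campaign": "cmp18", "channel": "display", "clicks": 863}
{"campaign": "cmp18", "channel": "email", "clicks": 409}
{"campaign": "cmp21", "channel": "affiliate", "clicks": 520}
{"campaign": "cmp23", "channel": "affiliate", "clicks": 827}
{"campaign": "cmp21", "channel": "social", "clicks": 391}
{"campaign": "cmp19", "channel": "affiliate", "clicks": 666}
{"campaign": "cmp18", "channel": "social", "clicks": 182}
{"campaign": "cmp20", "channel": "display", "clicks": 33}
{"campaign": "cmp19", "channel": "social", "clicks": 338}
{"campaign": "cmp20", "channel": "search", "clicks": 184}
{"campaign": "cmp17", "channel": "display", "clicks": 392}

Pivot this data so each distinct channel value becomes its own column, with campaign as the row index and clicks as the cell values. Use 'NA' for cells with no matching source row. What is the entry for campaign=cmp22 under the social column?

NA

No long-format row has campaign=cmp22 and channel=social, so the cell is NA.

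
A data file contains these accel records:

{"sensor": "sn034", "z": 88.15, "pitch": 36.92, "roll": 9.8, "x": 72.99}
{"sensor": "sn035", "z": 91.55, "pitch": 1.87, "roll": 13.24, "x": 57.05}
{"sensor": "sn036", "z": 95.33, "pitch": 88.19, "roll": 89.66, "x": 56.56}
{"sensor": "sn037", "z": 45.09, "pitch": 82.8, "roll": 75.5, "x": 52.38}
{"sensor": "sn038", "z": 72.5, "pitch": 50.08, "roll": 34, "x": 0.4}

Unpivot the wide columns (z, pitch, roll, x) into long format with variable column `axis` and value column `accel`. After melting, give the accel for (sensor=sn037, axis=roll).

Unpivoting turns each (sensor, wide-column) pair into one long row.
The wide cell at row sn037, column roll holds 75.5, so the long row (sn037, roll) has accel=75.5.

75.5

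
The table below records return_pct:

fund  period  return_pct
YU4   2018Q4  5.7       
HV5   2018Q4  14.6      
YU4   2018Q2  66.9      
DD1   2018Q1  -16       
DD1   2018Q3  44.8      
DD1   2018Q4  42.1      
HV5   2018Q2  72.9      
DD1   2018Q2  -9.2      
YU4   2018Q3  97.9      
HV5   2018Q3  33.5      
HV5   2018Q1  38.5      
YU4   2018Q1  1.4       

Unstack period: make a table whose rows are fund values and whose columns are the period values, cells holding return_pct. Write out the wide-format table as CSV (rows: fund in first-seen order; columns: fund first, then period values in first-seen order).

fund,2018Q4,2018Q2,2018Q1,2018Q3
YU4,5.7,66.9,1.4,97.9
HV5,14.6,72.9,38.5,33.5
DD1,42.1,-9.2,-16,44.8

Columns: fund plus the 4 distinct period values (2018Q4, 2018Q2, 2018Q1, 2018Q3).
For example, row YU4 column 2018Q4 takes return_pct=5.7 from the long row (YU4, 2018Q4).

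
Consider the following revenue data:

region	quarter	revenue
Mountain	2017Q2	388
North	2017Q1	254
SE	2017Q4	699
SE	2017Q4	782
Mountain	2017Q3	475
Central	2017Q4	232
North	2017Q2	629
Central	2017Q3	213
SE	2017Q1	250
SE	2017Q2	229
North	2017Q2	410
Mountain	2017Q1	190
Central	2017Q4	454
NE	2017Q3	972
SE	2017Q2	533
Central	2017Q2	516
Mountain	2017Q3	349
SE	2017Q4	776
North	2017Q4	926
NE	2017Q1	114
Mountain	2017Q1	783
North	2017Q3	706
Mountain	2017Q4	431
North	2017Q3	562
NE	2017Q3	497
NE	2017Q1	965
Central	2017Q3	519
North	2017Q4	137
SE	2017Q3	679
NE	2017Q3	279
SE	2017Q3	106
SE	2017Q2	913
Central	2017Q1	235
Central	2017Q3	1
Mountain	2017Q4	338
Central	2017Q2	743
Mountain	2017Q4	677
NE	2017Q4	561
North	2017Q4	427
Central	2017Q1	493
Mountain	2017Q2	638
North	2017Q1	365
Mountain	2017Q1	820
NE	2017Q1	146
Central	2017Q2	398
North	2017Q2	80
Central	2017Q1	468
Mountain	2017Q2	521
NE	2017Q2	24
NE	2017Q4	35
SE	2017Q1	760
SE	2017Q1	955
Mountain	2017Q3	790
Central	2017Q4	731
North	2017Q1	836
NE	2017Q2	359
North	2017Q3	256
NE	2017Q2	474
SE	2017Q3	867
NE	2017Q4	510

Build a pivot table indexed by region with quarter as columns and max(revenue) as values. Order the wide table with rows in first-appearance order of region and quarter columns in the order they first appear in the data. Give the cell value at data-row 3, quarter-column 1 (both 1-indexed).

913

With rows in first-appearance order of region, row 3 is region=SE. quarter columns in first-appearance order: 2017Q2, 2017Q1, 2017Q4, 2017Q3; column 1 is 2017Q2.
Long rows with region=SE, quarter=2017Q2: max(229, 533, 913) = 913.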